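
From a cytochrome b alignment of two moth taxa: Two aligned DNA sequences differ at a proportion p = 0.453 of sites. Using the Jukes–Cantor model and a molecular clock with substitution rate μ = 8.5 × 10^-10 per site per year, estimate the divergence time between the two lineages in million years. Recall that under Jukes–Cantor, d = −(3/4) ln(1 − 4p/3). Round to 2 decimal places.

d = −(3/4) ln(1 − 4p/3) = −0.75 ln(1 − 0.604) = −0.75 ln(0.396)
  = −0.75 × (-0.926341) = 0.694756 substitutions/site.
Under a molecular clock d = 2μt, so t = d/(2μ) = 0.694756 / (2 × 8.5 × 10^-10) = 408.68 million years.

408.68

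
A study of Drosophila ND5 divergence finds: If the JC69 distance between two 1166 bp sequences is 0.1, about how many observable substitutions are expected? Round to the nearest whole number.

109

Invert JC69: p = (3/4)(1 − e^(−4d/3)) = 0.75 × (1 − e^(-0.133333)) = 0.75 × (1 − 0.875174) = 0.093620.
Expected differing sites = pL ≈ 0.093620 × 1166 = 109.16092 ≈ 109.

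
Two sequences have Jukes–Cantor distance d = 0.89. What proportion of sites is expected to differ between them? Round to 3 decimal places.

p = (3/4)(1 − e^(−4d/3)) = 0.75 × (1 − e^(-1.186667)) = 0.75 × (1 − 0.305237) = 0.521072.

0.521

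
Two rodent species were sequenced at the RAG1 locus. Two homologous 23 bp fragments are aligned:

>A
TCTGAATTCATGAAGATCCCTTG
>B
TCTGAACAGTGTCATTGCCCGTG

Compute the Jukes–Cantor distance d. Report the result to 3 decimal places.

0.761

The sequences differ at 11 of 23 sites, so p = 11/23 ≈ 0.478261.
d = −(3/4) ln(1 − 4p/3) = −0.75 ln(1 − 0.637681) = −0.75 ln(0.362319)
  = −0.75 × (-1.015230) = 0.761423 substitutions/site.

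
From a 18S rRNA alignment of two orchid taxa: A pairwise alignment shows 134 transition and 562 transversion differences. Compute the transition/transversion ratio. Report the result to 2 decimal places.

R = 134/562 = 0.238434… ≈ 0.24 (to 2 d.p.).

0.24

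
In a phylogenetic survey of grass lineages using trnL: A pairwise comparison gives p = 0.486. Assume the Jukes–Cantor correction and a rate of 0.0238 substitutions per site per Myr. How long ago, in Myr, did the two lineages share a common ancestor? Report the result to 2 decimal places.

d = −(3/4) ln(1 − 4p/3) = −0.75 ln(1 − 0.648) = −0.75 ln(0.352)
  = −0.75 × (-1.044124) = 0.783093 substitutions/site.
Under a molecular clock d = 2μt, so t = d/(2μ) = 0.783093 / (2 × 0.0238) = 16.45 Myr.

16.45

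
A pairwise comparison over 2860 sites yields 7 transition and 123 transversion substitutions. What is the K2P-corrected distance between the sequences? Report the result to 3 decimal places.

P = 7/2860 ≈ 0.002448 and Q = 123/2860 ≈ 0.043007.
Under the Kimura two-parameter model, d = −½ ln(1 − 2P − Q) − ¼ ln(1 − 2Q).
1 − 2P − Q = 0.952097, giving −½ ln(0.952097) = 0.024544.
1 − 2Q = 0.913986, giving −¼ ln(0.913986) = 0.022485.
d = 0.024544 + 0.022485 = 0.047029.

0.047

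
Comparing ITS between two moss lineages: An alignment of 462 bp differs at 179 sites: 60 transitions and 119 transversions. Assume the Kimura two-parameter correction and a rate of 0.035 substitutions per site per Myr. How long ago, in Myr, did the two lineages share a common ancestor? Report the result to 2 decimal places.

P = 60/462 ≈ 0.12987 and Q = 119/462 ≈ 0.257576.
Under the Kimura two-parameter model, d = −½ ln(1 − 2P − Q) − ¼ ln(1 − 2Q).
1 − 2P − Q = 0.482684, giving −½ ln(0.482684) = 0.364197.
1 − 2Q = 0.484848, giving −¼ ln(0.484848) = 0.180980.
d = 0.364197 + 0.180980 = 0.545177.
Under a molecular clock d = 2μt, so t = d/(2μ) = 0.545177 / (2 × 0.035) = 7.79 Myr.

7.79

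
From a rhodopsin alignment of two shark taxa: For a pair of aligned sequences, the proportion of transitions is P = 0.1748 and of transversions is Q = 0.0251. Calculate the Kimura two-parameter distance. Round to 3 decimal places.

Under the Kimura two-parameter model, d = −½ ln(1 − 2P − Q) − ¼ ln(1 − 2Q).
1 − 2P − Q = 0.6253, giving −½ ln(0.6253) = 0.234762.
1 − 2Q = 0.9498, giving −¼ ln(0.9498) = 0.012876.
d = 0.234762 + 0.012876 = 0.247638.

0.248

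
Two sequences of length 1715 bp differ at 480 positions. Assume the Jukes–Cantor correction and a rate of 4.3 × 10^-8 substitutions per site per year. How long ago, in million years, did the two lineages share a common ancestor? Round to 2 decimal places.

4.07

p = 480/1715 ≈ 0.279883.
d = −(3/4) ln(1 − 4p/3) = −0.75 ln(1 − 0.373177) = −0.75 ln(0.626823)
  = −0.75 × (-0.467091) = 0.350318 substitutions/site.
Under a molecular clock d = 2μt, so t = d/(2μ) = 0.350318 / (2 × 4.3 × 10^-8) = 4.07 million years.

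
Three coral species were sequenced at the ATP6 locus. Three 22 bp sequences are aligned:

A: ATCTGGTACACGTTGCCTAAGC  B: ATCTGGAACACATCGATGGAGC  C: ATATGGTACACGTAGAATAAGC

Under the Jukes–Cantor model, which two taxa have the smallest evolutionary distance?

A and C

A–B: 7/22 differ, p = 0.318, d = 0.414.
A–C: 4/22 differ, p = 0.182, d = 0.208.
B–C: 7/22 differ, p = 0.318, d = 0.414.
The smallest distance is between A and C.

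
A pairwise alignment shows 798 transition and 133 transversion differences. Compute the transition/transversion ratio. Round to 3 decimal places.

6.000

R = 798/133 = 6.000.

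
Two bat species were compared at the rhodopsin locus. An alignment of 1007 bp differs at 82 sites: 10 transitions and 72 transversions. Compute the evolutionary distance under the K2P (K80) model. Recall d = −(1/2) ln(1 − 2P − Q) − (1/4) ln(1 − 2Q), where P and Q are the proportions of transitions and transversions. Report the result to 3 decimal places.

0.086

P = 10/1007 ≈ 0.00993 and Q = 72/1007 ≈ 0.0715.
Under the Kimura two-parameter model, d = −½ ln(1 − 2P − Q) − ¼ ln(1 − 2Q).
1 − 2P − Q = 0.90864, giving −½ ln(0.90864) = 0.047903.
1 − 2Q = 0.857, giving −¼ ln(0.857) = 0.038579.
d = 0.047903 + 0.038579 = 0.086482.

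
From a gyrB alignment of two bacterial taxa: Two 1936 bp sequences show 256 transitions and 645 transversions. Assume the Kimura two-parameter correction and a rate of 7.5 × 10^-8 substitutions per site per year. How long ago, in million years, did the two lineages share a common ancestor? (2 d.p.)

4.86

P = 256/1936 ≈ 0.132231 and Q = 645/1936 ≈ 0.333161.
Under the Kimura two-parameter model, d = −½ ln(1 − 2P − Q) − ¼ ln(1 − 2Q).
1 − 2P − Q = 0.402377, giving −½ ln(0.402377) = 0.455183.
1 − 2Q = 0.333678, giving −¼ ln(0.333678) = 0.274395.
d = 0.455183 + 0.274395 = 0.729578.
Under a molecular clock d = 2μt, so t = d/(2μ) = 0.729578 / (2 × 7.5 × 10^-8) = 4.86 million years.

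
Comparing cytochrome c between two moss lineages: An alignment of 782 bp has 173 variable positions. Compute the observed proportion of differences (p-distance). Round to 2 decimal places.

p = 173/782 = 0.221227… ≈ 0.22 (to 2 d.p.).

0.22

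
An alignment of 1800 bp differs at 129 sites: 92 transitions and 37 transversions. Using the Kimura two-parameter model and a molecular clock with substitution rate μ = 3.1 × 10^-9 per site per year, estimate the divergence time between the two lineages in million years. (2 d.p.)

12.26

P = 92/1800 ≈ 0.051111 and Q = 37/1800 ≈ 0.020556.
Under the Kimura two-parameter model, d = −½ ln(1 − 2P − Q) − ¼ ln(1 − 2Q).
1 − 2P − Q = 0.877222, giving −½ ln(0.877222) = 0.065498.
1 − 2Q = 0.958888, giving −¼ ln(0.958888) = 0.010495.
d = 0.065498 + 0.010495 = 0.075993.
Under a molecular clock d = 2μt, so t = d/(2μ) = 0.075993 / (2 × 3.1 × 10^-9) = 12.26 million years.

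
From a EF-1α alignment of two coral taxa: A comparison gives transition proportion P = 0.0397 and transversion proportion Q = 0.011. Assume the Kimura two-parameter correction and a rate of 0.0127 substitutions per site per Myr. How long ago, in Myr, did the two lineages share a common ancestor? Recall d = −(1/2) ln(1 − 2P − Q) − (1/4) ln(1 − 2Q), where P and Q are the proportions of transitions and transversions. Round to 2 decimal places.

Under the Kimura two-parameter model, d = −½ ln(1 − 2P − Q) − ¼ ln(1 − 2Q).
1 − 2P − Q = 0.9096, giving −½ ln(0.9096) = 0.047375.
1 − 2Q = 0.978, giving −¼ ln(0.978) = 0.005561.
d = 0.047375 + 0.005561 = 0.052936.
Under a molecular clock d = 2μt, so t = d/(2μ) = 0.052936 / (2 × 0.0127) = 2.08 Myr.

2.08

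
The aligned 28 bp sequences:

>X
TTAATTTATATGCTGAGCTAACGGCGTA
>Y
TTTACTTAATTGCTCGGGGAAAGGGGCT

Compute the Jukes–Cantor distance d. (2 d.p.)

0.64

The sequences differ at 12 of 28 sites, so p = 12/28 ≈ 0.428571.
d = −(3/4) ln(1 − 4p/3) = −0.75 ln(1 − 0.571428) = −0.75 ln(0.428572)
  = −0.75 × (-0.847297) = 0.635473 substitutions/site.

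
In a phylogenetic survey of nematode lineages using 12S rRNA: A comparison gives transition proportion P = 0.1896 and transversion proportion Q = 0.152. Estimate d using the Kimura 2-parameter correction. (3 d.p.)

0.469

Under the Kimura two-parameter model, d = −½ ln(1 − 2P − Q) − ¼ ln(1 − 2Q).
1 − 2P − Q = 0.4688, giving −½ ln(0.4688) = 0.378790.
1 − 2Q = 0.696, giving −¼ ln(0.696) = 0.090601.
d = 0.378790 + 0.090601 = 0.469391.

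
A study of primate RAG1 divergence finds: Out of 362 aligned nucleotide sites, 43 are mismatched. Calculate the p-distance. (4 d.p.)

p = 43/362 = 0.118784… ≈ 0.1188 (to 4 d.p.).

0.1188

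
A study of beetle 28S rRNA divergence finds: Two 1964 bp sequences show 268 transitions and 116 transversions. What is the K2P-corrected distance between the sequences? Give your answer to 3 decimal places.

P = 268/1964 ≈ 0.136456 and Q = 116/1964 ≈ 0.059063.
Under the Kimura two-parameter model, d = −½ ln(1 − 2P − Q) − ¼ ln(1 − 2Q).
1 − 2P − Q = 0.668025, giving −½ ln(0.668025) = 0.201715.
1 − 2Q = 0.881874, giving −¼ ln(0.881874) = 0.031427.
d = 0.201715 + 0.031427 = 0.233142.

0.233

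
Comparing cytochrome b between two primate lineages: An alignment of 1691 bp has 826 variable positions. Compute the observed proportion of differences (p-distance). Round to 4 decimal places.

0.4885

p = 826/1691 = 0.488468… ≈ 0.4885 (to 4 d.p.).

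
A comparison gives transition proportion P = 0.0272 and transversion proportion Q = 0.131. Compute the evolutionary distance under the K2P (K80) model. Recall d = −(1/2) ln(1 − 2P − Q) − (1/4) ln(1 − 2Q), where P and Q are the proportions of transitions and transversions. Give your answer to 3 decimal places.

Under the Kimura two-parameter model, d = −½ ln(1 − 2P − Q) − ¼ ln(1 − 2Q).
1 − 2P − Q = 0.8146, giving −½ ln(0.8146) = 0.102529.
1 − 2Q = 0.738, giving −¼ ln(0.738) = 0.075953.
d = 0.102529 + 0.075953 = 0.178482.

0.178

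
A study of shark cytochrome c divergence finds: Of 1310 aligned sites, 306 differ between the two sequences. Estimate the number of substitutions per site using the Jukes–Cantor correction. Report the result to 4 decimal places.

p = 306/1310 ≈ 0.233588.
d = −(3/4) ln(1 − 4p/3) = −0.75 ln(1 − 0.311451) = −0.75 ln(0.688549)
  = −0.75 × (-0.373169) = 0.279877 substitutions/site.

0.2799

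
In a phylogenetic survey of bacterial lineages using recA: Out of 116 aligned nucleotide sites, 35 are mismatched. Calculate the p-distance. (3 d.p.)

0.302

p = 35/116 = 0.301724… ≈ 0.302 (to 3 d.p.).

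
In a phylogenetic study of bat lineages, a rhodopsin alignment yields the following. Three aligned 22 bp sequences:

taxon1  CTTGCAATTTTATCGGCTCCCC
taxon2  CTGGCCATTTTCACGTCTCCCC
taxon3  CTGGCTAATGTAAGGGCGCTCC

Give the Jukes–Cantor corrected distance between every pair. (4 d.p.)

taxon1–taxon2: 5/22 sites differ → p ≈ 0.227273, d = −0.75 ln(1 − 0.303031) = 0.270761 ≈ 0.2708.
taxon1–taxon3: 8/22 sites differ → p ≈ 0.363636, d = −0.75 ln(1 − 0.484848) = 0.497470 ≈ 0.4975.
taxon2–taxon3: 8/22 sites differ → p ≈ 0.363636, d = −0.75 ln(1 − 0.484848) = 0.497470 ≈ 0.4975.

d(taxon1,taxon2) = 0.2708, d(taxon1,taxon3) = 0.4975, d(taxon2,taxon3) = 0.4975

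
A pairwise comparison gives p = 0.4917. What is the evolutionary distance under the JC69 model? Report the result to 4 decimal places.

d = −(3/4) ln(1 − 4p/3) = −0.75 ln(1 − 0.6556) = −0.75 ln(0.3444)
  = −0.75 × (-1.065952) = 0.799464 substitutions/site.

0.7995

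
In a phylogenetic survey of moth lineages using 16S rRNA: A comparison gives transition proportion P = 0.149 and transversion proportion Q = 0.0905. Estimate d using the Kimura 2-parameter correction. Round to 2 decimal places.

0.30

Under the Kimura two-parameter model, d = −½ ln(1 − 2P − Q) − ¼ ln(1 − 2Q).
1 − 2P − Q = 0.6115, giving −½ ln(0.6115) = 0.245920.
1 − 2Q = 0.819, giving −¼ ln(0.819) = 0.049918.
d = 0.245920 + 0.049918 = 0.295838.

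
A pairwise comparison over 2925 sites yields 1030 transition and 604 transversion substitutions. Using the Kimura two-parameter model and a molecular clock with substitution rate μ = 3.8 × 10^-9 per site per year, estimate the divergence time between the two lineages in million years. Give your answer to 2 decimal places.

176.51

P = 1030/2925 ≈ 0.352137 and Q = 604/2925 ≈ 0.206496.
Under the Kimura two-parameter model, d = −½ ln(1 − 2P − Q) − ¼ ln(1 − 2Q).
1 − 2P − Q = 0.08923, giving −½ ln(0.08923) = 1.208269.
1 − 2Q = 0.587008, giving −¼ ln(0.587008) = 0.133179.
d = 1.208269 + 0.133179 = 1.341448.
Under a molecular clock d = 2μt, so t = d/(2μ) = 1.341448 / (2 × 3.8 × 10^-9) = 176.51 million years.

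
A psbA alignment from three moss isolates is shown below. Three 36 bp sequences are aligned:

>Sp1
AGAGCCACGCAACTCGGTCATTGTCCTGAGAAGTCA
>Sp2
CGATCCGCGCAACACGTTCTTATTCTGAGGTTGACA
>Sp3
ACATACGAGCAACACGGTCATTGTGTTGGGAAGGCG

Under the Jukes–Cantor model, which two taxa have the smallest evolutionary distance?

Sp1–Sp2: 15/36 differ, p = 0.417, d = 0.608.
Sp1–Sp3: 11/36 differ, p = 0.306, d = 0.392.
Sp2–Sp3: 15/36 differ, p = 0.417, d = 0.608.
The smallest distance is between Sp1 and Sp3.

Sp1 and Sp3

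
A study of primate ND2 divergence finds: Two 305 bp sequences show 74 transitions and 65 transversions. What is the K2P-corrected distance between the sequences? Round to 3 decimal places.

0.738

P = 74/305 ≈ 0.242623 and Q = 65/305 ≈ 0.213115.
Under the Kimura two-parameter model, d = −½ ln(1 − 2P − Q) − ¼ ln(1 − 2Q).
1 − 2P − Q = 0.301639, giving −½ ln(0.301639) = 0.599262.
1 − 2Q = 0.57377, giving −¼ ln(0.57377) = 0.138882.
d = 0.599262 + 0.138882 = 0.738144.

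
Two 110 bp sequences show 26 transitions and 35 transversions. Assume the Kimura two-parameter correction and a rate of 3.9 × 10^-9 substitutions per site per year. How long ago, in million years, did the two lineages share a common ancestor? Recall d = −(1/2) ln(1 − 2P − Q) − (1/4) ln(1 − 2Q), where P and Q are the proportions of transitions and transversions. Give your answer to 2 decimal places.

132.74

P = 26/110 ≈ 0.236364 and Q = 35/110 ≈ 0.318182.
Under the Kimura two-parameter model, d = −½ ln(1 − 2P − Q) − ¼ ln(1 − 2Q).
1 − 2P − Q = 0.20909, giving −½ ln(0.20909) = 0.782495.
1 − 2Q = 0.363636, giving −¼ ln(0.363636) = 0.252900.
d = 0.782495 + 0.252900 = 1.035395.
Under a molecular clock d = 2μt, so t = d/(2μ) = 1.035395 / (2 × 3.9 × 10^-9) = 132.74 million years.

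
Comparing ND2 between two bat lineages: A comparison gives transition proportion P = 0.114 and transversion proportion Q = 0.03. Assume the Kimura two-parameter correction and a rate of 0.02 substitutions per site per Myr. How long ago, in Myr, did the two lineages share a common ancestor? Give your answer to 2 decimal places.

Under the Kimura two-parameter model, d = −½ ln(1 − 2P − Q) − ¼ ln(1 − 2Q).
1 − 2P − Q = 0.742, giving −½ ln(0.742) = 0.149203.
1 − 2Q = 0.94, giving −¼ ln(0.94) = 0.015469.
d = 0.149203 + 0.015469 = 0.164672.
Under a molecular clock d = 2μt, so t = d/(2μ) = 0.164672 / (2 × 0.02) = 4.12 Myr.

4.12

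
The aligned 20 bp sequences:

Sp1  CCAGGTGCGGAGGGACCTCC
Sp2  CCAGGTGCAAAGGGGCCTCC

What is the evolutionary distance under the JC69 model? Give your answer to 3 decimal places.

The sequences differ at 3 of 20 sites (9, 10, 15), so p = 3/20 = 0.15.
d = −(3/4) ln(1 − 4p/3) = −0.75 ln(1 − 0.2) = −0.75 ln(0.8)
  = −0.75 × (-0.223144) = 0.167358 substitutions/site.

0.167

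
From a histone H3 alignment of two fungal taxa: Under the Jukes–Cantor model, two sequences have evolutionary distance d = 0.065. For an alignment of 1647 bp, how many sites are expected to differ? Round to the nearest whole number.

Invert JC69: p = (3/4)(1 − e^(−4d/3)) = 0.75 × (1 − e^(-0.086667)) = 0.75 × (1 − 0.916982) = 0.062264.
Expected differing sites = pL ≈ 0.062264 × 1647 = 102.548808 ≈ 103.

103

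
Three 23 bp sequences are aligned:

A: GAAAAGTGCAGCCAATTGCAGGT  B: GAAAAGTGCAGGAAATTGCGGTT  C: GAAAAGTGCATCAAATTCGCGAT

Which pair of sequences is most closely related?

A–B: 4/23 differ, p = 0.174, d = 0.198.
A–C: 6/23 differ, p = 0.261, d = 0.321.
B–C: 6/23 differ, p = 0.261, d = 0.321.
The smallest distance is between A and B.

A and B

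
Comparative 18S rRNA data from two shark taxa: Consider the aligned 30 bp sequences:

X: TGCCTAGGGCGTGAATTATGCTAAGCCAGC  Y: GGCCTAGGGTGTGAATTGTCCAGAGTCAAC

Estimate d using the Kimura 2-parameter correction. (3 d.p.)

Of 30 sites, 5 differences are transitions and 3 are transversions, so P = 5/30 ≈ 0.166667 and Q = 3/30 = 0.1.
Under the Kimura two-parameter model, d = −½ ln(1 − 2P − Q) − ¼ ln(1 − 2Q).
1 − 2P − Q = 0.566666, giving −½ ln(0.566666) = 0.283993.
1 − 2Q = 0.8, giving −¼ ln(0.8) = 0.055786.
d = 0.283993 + 0.055786 = 0.339779.

0.340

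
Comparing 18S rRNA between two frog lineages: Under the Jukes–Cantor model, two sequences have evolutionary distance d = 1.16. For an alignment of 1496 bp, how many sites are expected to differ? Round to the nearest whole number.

Invert JC69: p = (3/4)(1 − e^(−4d/3)) = 0.75 × (1 − e^(-1.546667)) = 0.75 × (1 − 0.212957) = 0.590282.
Expected differing sites = pL ≈ 0.590282 × 1496 = 883.061872 ≈ 883.

883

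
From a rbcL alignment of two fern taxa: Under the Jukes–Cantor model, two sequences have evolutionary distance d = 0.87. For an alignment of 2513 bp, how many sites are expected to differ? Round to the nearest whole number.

Invert JC69: p = (3/4)(1 − e^(−4d/3)) = 0.75 × (1 − e^(-1.16)) = 0.75 × (1 − 0.313486) = 0.514886.
Expected differing sites = pL ≈ 0.514886 × 2513 = 1293.908518 ≈ 1294.

1294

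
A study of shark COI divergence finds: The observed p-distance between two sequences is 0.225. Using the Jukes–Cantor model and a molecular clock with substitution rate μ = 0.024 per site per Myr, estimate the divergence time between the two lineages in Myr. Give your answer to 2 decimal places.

d = −(3/4) ln(1 − 4p/3) = −0.75 ln(1 − 0.3) = −0.75 ln(0.7)
  = −0.75 × (-0.356675) = 0.267506 substitutions/site.
Under a molecular clock d = 2μt, so t = d/(2μ) = 0.267506 / (2 × 0.024) = 5.57 Myr.

5.57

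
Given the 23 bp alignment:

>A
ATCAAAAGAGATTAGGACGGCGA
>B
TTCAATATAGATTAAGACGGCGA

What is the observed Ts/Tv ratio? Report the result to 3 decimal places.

Transitions are A↔G and C↔T; transversions are all other mismatches.
Transitions: 1. Transversions: 3.
R = 1/3 = 0.333333… ≈ 0.333 (to 3 d.p.).

0.333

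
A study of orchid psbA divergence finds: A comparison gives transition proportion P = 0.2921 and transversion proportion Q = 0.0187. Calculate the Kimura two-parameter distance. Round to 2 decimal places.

Under the Kimura two-parameter model, d = −½ ln(1 − 2P − Q) − ¼ ln(1 − 2Q).
1 − 2P − Q = 0.3971, giving −½ ln(0.3971) = 0.461784.
1 − 2Q = 0.9626, giving −¼ ln(0.9626) = 0.009529.
d = 0.461784 + 0.009529 = 0.471313.

0.47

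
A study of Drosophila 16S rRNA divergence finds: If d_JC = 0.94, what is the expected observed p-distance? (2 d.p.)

0.54

p = (3/4)(1 − e^(−4d/3)) = 0.75 × (1 − e^(-1.253333)) = 0.75 × (1 − 0.285551) = 0.535837.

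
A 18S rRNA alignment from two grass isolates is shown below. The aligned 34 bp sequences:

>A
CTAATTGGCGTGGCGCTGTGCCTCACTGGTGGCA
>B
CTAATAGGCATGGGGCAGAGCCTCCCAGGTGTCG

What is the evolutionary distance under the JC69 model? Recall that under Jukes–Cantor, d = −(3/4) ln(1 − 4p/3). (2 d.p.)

0.33

The sequences differ at 9 of 34 sites (6, 10, 14, 17, 19, 25, 27, 32, 34), so p = 9/34 ≈ 0.264706.
d = −(3/4) ln(1 − 4p/3) = −0.75 ln(1 − 0.352941) = −0.75 ln(0.647059)
  = −0.75 × (-0.435318) = 0.326489 substitutions/site.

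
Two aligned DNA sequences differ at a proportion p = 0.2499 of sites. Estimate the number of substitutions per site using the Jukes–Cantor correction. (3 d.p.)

0.304

d = −(3/4) ln(1 − 4p/3) = −0.75 ln(1 − 0.3332) = −0.75 ln(0.6668)
  = −0.75 × (-0.405265) = 0.303949 substitutions/site.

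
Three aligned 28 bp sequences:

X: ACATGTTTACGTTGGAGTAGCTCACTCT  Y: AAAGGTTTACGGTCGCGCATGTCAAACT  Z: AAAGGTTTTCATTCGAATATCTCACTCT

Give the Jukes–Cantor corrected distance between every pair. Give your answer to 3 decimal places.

d(X,Y) = 0.485, d(X,Z) = 0.304, d(Y,Z) = 0.420

X–Y: 10/28 sites differ → p ≈ 0.357143, d = −0.75 ln(1 − 0.476191) = 0.484971 ≈ 0.485.
X–Z: 7/28 sites differ → p = 0.25, d = −0.75 ln(1 − 0.333333) = 0.304098 ≈ 0.304.
Y–Z: 9/28 sites differ → p ≈ 0.321429, d = −0.75 ln(1 − 0.428572) = 0.419713 ≈ 0.420.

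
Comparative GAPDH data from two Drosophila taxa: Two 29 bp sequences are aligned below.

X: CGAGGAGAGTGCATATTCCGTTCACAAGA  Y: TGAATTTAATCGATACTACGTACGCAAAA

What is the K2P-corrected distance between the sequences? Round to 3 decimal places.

0.697

Of 29 sites, 6 differences are transitions and 7 are transversions, so P = 6/29 ≈ 0.206897 and Q = 7/29 ≈ 0.241379.
Under the Kimura two-parameter model, d = −½ ln(1 − 2P − Q) − ¼ ln(1 − 2Q).
1 − 2P − Q = 0.344827, giving −½ ln(0.344827) = 0.532356.
1 − 2Q = 0.517242, giving −¼ ln(0.517242) = 0.164811.
d = 0.532356 + 0.164811 = 0.697167.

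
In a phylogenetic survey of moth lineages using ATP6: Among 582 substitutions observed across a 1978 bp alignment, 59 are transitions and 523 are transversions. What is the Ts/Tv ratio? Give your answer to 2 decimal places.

0.11

R = 59/523 = 0.112810… ≈ 0.11 (to 2 d.p.).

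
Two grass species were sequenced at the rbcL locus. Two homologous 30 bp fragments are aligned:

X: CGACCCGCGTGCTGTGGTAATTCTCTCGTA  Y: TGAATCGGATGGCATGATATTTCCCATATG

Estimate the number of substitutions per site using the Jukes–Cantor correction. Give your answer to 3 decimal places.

The sequences differ at 15 of 30 sites, so p = 15/30 = 0.5.
d = −(3/4) ln(1 − 4p/3) = −0.75 ln(1 − 0.666667) = −0.75 ln(0.333333)
  = −0.75 × (-1.098613) = 0.823960 substitutions/site.

0.824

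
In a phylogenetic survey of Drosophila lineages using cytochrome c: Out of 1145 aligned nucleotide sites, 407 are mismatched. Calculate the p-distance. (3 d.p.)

p = 407/1145 = 0.355458… ≈ 0.355 (to 3 d.p.).

0.355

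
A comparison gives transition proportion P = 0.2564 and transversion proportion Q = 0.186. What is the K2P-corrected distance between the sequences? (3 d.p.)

Under the Kimura two-parameter model, d = −½ ln(1 − 2P − Q) − ¼ ln(1 − 2Q).
1 − 2P − Q = 0.3012, giving −½ ln(0.3012) = 0.599990.
1 − 2Q = 0.628, giving −¼ ln(0.628) = 0.116304.
d = 0.599990 + 0.116304 = 0.716294.

0.716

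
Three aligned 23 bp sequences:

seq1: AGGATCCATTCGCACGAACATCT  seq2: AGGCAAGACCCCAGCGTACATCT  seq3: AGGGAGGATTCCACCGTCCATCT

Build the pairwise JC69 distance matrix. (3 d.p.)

seq1–seq2: 10/23 sites differ → p ≈ 0.434783, d = −0.75 ln(1 − 0.579711) = 0.650110 ≈ 0.650.
seq1–seq3: 9/23 sites differ → p ≈ 0.391304, d = −0.75 ln(1 − 0.521739) = 0.553199 ≈ 0.553.
seq2–seq3: 6/23 sites differ → p ≈ 0.26087, d = −0.75 ln(1 − 0.347827) = 0.320584 ≈ 0.321.

d(seq1,seq2) = 0.650, d(seq1,seq3) = 0.553, d(seq2,seq3) = 0.321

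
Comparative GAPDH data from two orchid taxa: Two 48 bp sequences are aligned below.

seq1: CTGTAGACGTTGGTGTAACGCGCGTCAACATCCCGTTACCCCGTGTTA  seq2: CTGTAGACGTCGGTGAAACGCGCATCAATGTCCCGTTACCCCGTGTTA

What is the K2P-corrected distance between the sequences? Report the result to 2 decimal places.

0.11

Of 48 sites, 4 differences are transitions and 1 are transversions, so P = 4/48 ≈ 0.083333 and Q = 1/48 ≈ 0.020833.
Under the Kimura two-parameter model, d = −½ ln(1 − 2P − Q) − ¼ ln(1 − 2Q).
1 − 2P − Q = 0.812501, giving −½ ln(0.812501) = 0.103819.
1 − 2Q = 0.958334, giving −¼ ln(0.958334) = 0.010640.
d = 0.103819 + 0.010640 = 0.114459.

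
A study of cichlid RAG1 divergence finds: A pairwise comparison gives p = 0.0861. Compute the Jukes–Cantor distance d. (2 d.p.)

d = −(3/4) ln(1 − 4p/3) = −0.75 ln(1 − 0.1148) = −0.75 ln(0.8852)
  = −0.75 × (-0.121942) = 0.091457 substitutions/site.

0.09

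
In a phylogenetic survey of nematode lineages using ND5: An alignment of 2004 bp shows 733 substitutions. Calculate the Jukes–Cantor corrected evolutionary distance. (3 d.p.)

p = 733/2004 ≈ 0.365768.
d = −(3/4) ln(1 − 4p/3) = −0.75 ln(1 − 0.487691) = −0.75 ln(0.512309)
  = −0.75 × (-0.668827) = 0.501620 substitutions/site.

0.502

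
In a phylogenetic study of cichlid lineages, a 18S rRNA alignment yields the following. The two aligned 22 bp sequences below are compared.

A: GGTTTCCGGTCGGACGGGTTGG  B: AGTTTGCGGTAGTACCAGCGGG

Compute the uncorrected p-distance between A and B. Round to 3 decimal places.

0.364

The sequences differ at 8 of 22 positions (sites 1, 6, 11, 13, 16, 17, 19, 20).
p = 8/22 = 0.363636… ≈ 0.364 (to 3 d.p.).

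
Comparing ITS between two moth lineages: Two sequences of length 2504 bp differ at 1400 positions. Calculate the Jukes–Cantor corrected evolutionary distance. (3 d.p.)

p = 1400/2504 ≈ 0.559105.
d = −(3/4) ln(1 − 4p/3) = −0.75 ln(1 − 0.745473) = −0.75 ln(0.254527)
  = −0.75 × (-1.368348) = 1.026261 substitutions/site.

1.026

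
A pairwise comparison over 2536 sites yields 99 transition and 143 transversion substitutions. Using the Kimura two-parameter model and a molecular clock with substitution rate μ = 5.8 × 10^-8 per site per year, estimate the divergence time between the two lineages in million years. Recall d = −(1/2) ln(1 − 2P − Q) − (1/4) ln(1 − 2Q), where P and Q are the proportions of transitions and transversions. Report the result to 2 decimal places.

0.88

P = 99/2536 ≈ 0.039038 and Q = 143/2536 ≈ 0.056388.
Under the Kimura two-parameter model, d = −½ ln(1 − 2P − Q) − ¼ ln(1 − 2Q).
1 − 2P − Q = 0.865536, giving −½ ln(0.865536) = 0.072203.
1 − 2Q = 0.887224, giving −¼ ln(0.887224) = 0.029914.
d = 0.072203 + 0.029914 = 0.102117.
Under a molecular clock d = 2μt, so t = d/(2μ) = 0.102117 / (2 × 5.8 × 10^-8) = 0.88 million years.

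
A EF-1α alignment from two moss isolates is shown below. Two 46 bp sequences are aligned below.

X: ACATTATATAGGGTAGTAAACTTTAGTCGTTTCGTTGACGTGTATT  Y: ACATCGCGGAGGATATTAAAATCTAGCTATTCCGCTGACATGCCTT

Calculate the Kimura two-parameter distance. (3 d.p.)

0.576

Of 46 sites, 13 differences are transitions and 4 are transversions, so P = 13/46 ≈ 0.282609 and Q = 4/46 ≈ 0.086957.
Under the Kimura two-parameter model, d = −½ ln(1 − 2P − Q) − ¼ ln(1 − 2Q).
1 − 2P − Q = 0.347825, giving −½ ln(0.347825) = 0.528028.
1 − 2Q = 0.826086, giving −¼ ln(0.826086) = 0.047764.
d = 0.528028 + 0.047764 = 0.575792.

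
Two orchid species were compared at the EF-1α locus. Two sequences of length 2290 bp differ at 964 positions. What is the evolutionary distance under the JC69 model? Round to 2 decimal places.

0.62

p = 964/2290 ≈ 0.420961.
d = −(3/4) ln(1 − 4p/3) = −0.75 ln(1 − 0.561281) = −0.75 ln(0.438719)
  = −0.75 × (-0.823896) = 0.617922 substitutions/site.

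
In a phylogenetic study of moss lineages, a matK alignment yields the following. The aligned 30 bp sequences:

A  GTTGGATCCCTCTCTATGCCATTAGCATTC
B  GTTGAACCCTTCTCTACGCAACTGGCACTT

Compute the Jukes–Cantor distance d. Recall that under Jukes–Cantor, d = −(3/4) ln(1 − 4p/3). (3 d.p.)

0.383

The sequences differ at 9 of 30 sites (5, 7, 10, 17, 20, 22, 24, 28, 30), so p = 9/30 = 0.3.
d = −(3/4) ln(1 − 4p/3) = −0.75 ln(1 − 0.4) = −0.75 ln(0.6)
  = −0.75 × (-0.510826) = 0.383120 substitutions/site.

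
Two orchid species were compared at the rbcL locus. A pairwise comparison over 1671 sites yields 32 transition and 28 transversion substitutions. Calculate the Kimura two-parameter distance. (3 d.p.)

P = 32/1671 ≈ 0.01915 and Q = 28/1671 ≈ 0.016756.
Under the Kimura two-parameter model, d = −½ ln(1 − 2P − Q) − ¼ ln(1 − 2Q).
1 − 2P − Q = 0.944944, giving −½ ln(0.944944) = 0.028315.
1 − 2Q = 0.966488, giving −¼ ln(0.966488) = 0.008522.
d = 0.028315 + 0.008522 = 0.036837.

0.037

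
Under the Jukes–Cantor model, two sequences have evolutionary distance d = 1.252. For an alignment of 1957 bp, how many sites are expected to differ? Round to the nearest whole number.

Invert JC69: p = (3/4)(1 − e^(−4d/3)) = 0.75 × (1 − e^(-1.669333)) = 0.75 × (1 − 0.188373) = 0.608720.
Expected differing sites = pL ≈ 0.608720 × 1957 = 1191.26504 ≈ 1191.

1191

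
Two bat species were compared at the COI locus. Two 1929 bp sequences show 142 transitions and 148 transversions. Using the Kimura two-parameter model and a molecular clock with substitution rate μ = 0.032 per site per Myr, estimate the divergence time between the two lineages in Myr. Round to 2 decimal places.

2.63

P = 142/1929 ≈ 0.073613 and Q = 148/1929 ≈ 0.076724.
Under the Kimura two-parameter model, d = −½ ln(1 − 2P − Q) − ¼ ln(1 − 2Q).
1 − 2P − Q = 0.77605, giving −½ ln(0.77605) = 0.126769.
1 − 2Q = 0.846552, giving −¼ ln(0.846552) = 0.041646.
d = 0.126769 + 0.041646 = 0.168415.
Under a molecular clock d = 2μt, so t = d/(2μ) = 0.168415 / (2 × 0.032) = 2.63 Myr.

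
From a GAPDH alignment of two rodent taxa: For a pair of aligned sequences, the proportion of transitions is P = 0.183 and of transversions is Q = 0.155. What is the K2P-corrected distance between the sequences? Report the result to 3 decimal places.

0.461

Under the Kimura two-parameter model, d = −½ ln(1 − 2P − Q) − ¼ ln(1 − 2Q).
1 − 2P − Q = 0.479, giving −½ ln(0.479) = 0.368027.
1 − 2Q = 0.69, giving −¼ ln(0.69) = 0.092766.
d = 0.368027 + 0.092766 = 0.460793.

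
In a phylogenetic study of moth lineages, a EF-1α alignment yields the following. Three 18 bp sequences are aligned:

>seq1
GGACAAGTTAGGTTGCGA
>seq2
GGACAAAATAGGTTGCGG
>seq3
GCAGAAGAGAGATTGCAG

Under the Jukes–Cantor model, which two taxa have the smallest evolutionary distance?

seq1–seq2: 3/18 differ, p = 0.167, d = 0.188.
seq1–seq3: 7/18 differ, p = 0.389, d = 0.548.
seq2–seq3: 6/18 differ, p = 0.333, d = 0.441.
The smallest distance is between seq1 and seq2.

seq1 and seq2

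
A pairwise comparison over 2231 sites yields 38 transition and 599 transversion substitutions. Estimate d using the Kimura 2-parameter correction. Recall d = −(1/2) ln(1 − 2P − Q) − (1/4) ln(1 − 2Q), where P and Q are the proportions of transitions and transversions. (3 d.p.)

0.373

P = 38/2231 ≈ 0.017033 and Q = 599/2231 ≈ 0.268489.
Under the Kimura two-parameter model, d = −½ ln(1 − 2P − Q) − ¼ ln(1 − 2Q).
1 − 2P − Q = 0.697445, giving −½ ln(0.697445) = 0.180166.
1 − 2Q = 0.463022, giving −¼ ln(0.463022) = 0.192495.
d = 0.180166 + 0.192495 = 0.372661.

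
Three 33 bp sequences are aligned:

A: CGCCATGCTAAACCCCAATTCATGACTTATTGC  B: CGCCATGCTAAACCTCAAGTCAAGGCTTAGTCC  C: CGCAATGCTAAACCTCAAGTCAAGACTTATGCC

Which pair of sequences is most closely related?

A–B: 6/33 differ, p = 0.182, d = 0.208.
A–C: 6/33 differ, p = 0.182, d = 0.208.
B–C: 4/33 differ, p = 0.121, d = 0.132.
The smallest distance is between B and C.

B and C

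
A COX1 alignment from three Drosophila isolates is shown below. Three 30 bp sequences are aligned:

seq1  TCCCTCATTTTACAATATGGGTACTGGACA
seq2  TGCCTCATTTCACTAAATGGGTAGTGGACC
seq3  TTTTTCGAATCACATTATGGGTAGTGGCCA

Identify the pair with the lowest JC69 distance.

seq1–seq2: 6/30 differ, p = 0.200, d = 0.233.
seq1–seq3: 10/30 differ, p = 0.333, d = 0.441.
seq2–seq3: 11/30 differ, p = 0.367, d = 0.503.
The smallest distance is between seq1 and seq2.

seq1 and seq2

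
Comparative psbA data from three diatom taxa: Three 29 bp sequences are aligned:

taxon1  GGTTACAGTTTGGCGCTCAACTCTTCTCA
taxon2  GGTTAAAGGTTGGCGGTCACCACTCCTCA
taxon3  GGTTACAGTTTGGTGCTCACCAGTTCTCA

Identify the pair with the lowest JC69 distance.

taxon1–taxon2: 6/29 differ, p = 0.207, d = 0.242.
taxon1–taxon3: 4/29 differ, p = 0.138, d = 0.152.
taxon2–taxon3: 6/29 differ, p = 0.207, d = 0.242.
The smallest distance is between taxon1 and taxon3.

taxon1 and taxon3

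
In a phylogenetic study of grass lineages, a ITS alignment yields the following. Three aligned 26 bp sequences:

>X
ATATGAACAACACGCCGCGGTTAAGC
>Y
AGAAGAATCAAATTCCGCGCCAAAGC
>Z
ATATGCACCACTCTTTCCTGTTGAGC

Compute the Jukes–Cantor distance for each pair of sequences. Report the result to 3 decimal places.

d(X,Y) = 0.539, d(X,Z) = 0.464, d(Y,Z) = 1.100

X–Y: 10/26 sites differ → p ≈ 0.384615, d = −0.75 ln(1 − 0.51282) = 0.539341 ≈ 0.539.
X–Z: 9/26 sites differ → p ≈ 0.346154, d = −0.75 ln(1 − 0.461539) = 0.464280 ≈ 0.464.
Y–Z: 15/26 sites differ → p ≈ 0.576923, d = −0.75 ln(1 − 0.769231) = 1.099754 ≈ 1.100.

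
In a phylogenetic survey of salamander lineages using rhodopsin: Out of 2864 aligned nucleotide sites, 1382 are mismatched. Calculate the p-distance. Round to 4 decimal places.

p = 1382/2864 = 0.482541… ≈ 0.4825 (to 4 d.p.).

0.4825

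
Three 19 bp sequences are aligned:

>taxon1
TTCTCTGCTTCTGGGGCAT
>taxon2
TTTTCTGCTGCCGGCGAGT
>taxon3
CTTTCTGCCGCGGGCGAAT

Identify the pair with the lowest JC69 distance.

taxon1–taxon2: 6/19 differ, p = 0.316, d = 0.410.
taxon1–taxon3: 7/19 differ, p = 0.368, d = 0.507.
taxon2–taxon3: 4/19 differ, p = 0.211, d = 0.247.
The smallest distance is between taxon2 and taxon3.

taxon2 and taxon3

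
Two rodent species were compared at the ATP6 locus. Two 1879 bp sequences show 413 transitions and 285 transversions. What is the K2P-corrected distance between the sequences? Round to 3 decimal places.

P = 413/1879 ≈ 0.219798 and Q = 285/1879 ≈ 0.151676.
Under the Kimura two-parameter model, d = −½ ln(1 − 2P − Q) − ¼ ln(1 − 2Q).
1 − 2P − Q = 0.408728, giving −½ ln(0.408728) = 0.447353.
1 − 2Q = 0.696648, giving −¼ ln(0.696648) = 0.090369.
d = 0.447353 + 0.090369 = 0.537722.

0.538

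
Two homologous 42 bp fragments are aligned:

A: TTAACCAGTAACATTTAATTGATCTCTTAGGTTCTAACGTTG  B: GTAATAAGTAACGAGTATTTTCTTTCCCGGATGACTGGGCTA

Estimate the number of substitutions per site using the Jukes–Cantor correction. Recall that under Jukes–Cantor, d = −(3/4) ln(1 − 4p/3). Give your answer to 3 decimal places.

The sequences differ at 22 of 42 sites, so p = 22/42 ≈ 0.52381.
d = −(3/4) ln(1 − 4p/3) = −0.75 ln(1 − 0.698413) = −0.75 ln(0.301587)
  = −0.75 × (-1.198697) = 0.899023 substitutions/site.

0.899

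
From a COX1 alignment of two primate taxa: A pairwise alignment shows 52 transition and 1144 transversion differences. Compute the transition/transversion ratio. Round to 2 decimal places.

0.05

R = 52/1144 = 0.045454… ≈ 0.05 (to 2 d.p.).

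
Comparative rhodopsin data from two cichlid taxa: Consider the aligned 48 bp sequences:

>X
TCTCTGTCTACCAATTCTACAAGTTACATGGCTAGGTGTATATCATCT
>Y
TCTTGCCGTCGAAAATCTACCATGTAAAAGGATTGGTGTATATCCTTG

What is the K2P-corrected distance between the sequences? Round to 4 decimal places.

0.5812

Of 48 sites, 3 differences are transitions and 16 are transversions, so P = 3/48 = 0.0625 and Q = 16/48 ≈ 0.333333.
Under the Kimura two-parameter model, d = −½ ln(1 − 2P − Q) − ¼ ln(1 − 2Q).
1 − 2P − Q = 0.541667, giving −½ ln(0.541667) = 0.306552.
1 − 2Q = 0.333334, giving −¼ ln(0.333334) = 0.274653.
d = 0.306552 + 0.274653 = 0.581205.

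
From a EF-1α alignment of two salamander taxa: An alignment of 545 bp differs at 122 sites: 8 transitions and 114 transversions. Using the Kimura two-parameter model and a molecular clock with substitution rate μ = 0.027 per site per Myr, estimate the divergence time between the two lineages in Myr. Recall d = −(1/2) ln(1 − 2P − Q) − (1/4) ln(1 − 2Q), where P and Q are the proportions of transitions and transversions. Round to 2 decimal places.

5.03

P = 8/545 ≈ 0.014679 and Q = 114/545 ≈ 0.209174.
Under the Kimura two-parameter model, d = −½ ln(1 − 2P − Q) − ¼ ln(1 − 2Q).
1 − 2P − Q = 0.761468, giving −½ ln(0.761468) = 0.136254.
1 − 2Q = 0.581652, giving −¼ ln(0.581652) = 0.135471.
d = 0.136254 + 0.135471 = 0.271725.
Under a molecular clock d = 2μt, so t = d/(2μ) = 0.271725 / (2 × 0.027) = 5.03 Myr.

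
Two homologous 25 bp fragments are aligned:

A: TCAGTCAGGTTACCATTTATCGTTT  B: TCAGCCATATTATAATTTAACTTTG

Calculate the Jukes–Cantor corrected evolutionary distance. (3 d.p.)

0.417

The sequences differ at 8 of 25 sites (5, 8, 9, 13, 14, 20, 22, 25), so p = 8/25 = 0.32.
d = −(3/4) ln(1 − 4p/3) = −0.75 ln(1 − 0.426667) = −0.75 ln(0.573333)
  = −0.75 × (-0.556289) = 0.417217 substitutions/site.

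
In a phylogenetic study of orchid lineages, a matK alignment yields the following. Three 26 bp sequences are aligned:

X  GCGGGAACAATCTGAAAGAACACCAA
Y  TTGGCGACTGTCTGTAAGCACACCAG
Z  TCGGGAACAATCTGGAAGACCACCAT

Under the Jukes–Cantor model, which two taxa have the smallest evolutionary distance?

X–Y: 9/26 differ, p = 0.346, d = 0.464.
X–Z: 4/26 differ, p = 0.154, d = 0.172.
Y–Z: 9/26 differ, p = 0.346, d = 0.464.
The smallest distance is between X and Z.

X and Z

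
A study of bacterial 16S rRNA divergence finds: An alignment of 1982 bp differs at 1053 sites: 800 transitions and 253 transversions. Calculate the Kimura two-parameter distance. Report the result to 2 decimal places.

P = 800/1982 ≈ 0.403633 and Q = 253/1982 ≈ 0.127649.
Under the Kimura two-parameter model, d = −½ ln(1 − 2P − Q) − ¼ ln(1 − 2Q).
1 − 2P − Q = 0.065085, giving −½ ln(0.065085) = 1.366031.
1 − 2Q = 0.744702, giving −¼ ln(0.744702) = 0.073693.
d = 1.366031 + 0.073693 = 1.439724.

1.44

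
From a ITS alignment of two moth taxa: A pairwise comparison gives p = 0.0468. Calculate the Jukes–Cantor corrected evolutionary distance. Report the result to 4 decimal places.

d = −(3/4) ln(1 − 4p/3) = −0.75 ln(1 − 0.0624) = −0.75 ln(0.9376)
  = −0.75 × (-0.064432) = 0.048324 substitutions/site.

0.0483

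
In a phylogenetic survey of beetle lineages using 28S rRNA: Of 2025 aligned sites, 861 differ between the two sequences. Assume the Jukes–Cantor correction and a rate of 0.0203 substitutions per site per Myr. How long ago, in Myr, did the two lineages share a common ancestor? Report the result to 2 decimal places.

p = 861/2025 ≈ 0.425185.
d = −(3/4) ln(1 − 4p/3) = −0.75 ln(1 − 0.566913) = −0.75 ln(0.433087)
  = −0.75 × (-0.836817) = 0.627613 substitutions/site.
Under a molecular clock d = 2μt, so t = d/(2μ) = 0.627613 / (2 × 0.0203) = 15.46 Myr.

15.46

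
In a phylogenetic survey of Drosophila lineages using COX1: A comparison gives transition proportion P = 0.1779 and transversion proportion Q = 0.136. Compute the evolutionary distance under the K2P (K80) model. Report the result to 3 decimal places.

0.418

Under the Kimura two-parameter model, d = −½ ln(1 − 2P − Q) − ¼ ln(1 − 2Q).
1 − 2P − Q = 0.5082, giving −½ ln(0.5082) = 0.338440.
1 − 2Q = 0.728, giving −¼ ln(0.728) = 0.079364.
d = 0.338440 + 0.079364 = 0.417804.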